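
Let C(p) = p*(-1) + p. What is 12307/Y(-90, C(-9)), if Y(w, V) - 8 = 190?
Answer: 12307/198 ≈ 62.157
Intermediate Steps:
C(p) = 0 (C(p) = -p + p = 0)
Y(w, V) = 198 (Y(w, V) = 8 + 190 = 198)
12307/Y(-90, C(-9)) = 12307/198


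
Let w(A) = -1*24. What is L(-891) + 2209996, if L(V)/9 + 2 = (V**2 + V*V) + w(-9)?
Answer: 16499620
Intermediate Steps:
w(A) = -24
L(V) = -234 + 18*V**2 (L(V) = -18 + 9*((V**2 + V*V) - 24) = -18 + 9*((V**2 + V**2) - 24) = -18 + 9*(2*V**2 - 24) = -18 + 9*(-24 + 2*V**2) = -18 + (-216 + 18*V**2) = -234 + 18*V**2)
L(-891) + 2209996 = (-234 + 18*(-891)**2) + 2209996 = (-234 + 18*793881) + 2209996 = (-234 + 14289858) + 2209996 = 14289624 + 2209996 = 16499620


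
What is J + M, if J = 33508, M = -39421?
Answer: -5913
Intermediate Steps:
J + M = 33508 - 39421 = -5913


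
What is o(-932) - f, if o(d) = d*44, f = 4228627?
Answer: -4269635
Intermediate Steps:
o(d) = 44*d
o(-932) - f = 44*(-932) - 1*4228627 = -41008 - 4228627 = -4269635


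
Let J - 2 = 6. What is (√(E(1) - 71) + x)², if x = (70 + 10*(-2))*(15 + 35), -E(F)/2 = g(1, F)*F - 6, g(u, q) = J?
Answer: 6249925 + 25000*I*√3 ≈ 6.2499e+6 + 43301.0*I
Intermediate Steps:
J = 8 (J = 2 + 6 = 8)
g(u, q) = 8
E(F) = 12 - 16*F (E(F) = -2*(8*F - 6) = -2*(-6 + 8*F) = 12 - 16*F)
x = 2500 (x = (70 - 20)*50 = 50*50 = 2500)
(√(E(1) - 71) + x)² = (√((12 - 16*1) - 71) + 2500)² = (√((12 - 16) - 71) + 2500)² = (√(-4 - 71) + 2500)² = (√(-75) + 2500)² = (5*I*√3 + 2500)² = (2500 + 5*I*√3)²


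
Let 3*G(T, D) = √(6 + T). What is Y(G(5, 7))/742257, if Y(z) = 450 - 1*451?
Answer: -1/742257 ≈ -1.3472e-6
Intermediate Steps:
G(T, D) = √(6 + T)/3
Y(z) = -1 (Y(z) = 450 - 451 = -1)
Y(G(5, 7))/742257 = -1/742257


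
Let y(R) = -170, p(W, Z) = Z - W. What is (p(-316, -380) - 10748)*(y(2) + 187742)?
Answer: -2028028464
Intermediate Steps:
(p(-316, -380) - 10748)*(y(2) + 187742) = ((-380 - 1*(-316)) - 10748)*(-170 + 187742) = ((-380 + 316) - 10748)*187572 = (-64 - 10748)*187572 = -10812*187572 = -2028028464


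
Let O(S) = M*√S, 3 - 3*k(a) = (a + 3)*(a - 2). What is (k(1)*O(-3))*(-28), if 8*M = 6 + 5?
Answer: -539*I*√3/6 ≈ -155.6*I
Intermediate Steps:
M = 11/8 (M = (6 + 5)/8 = (⅛)*11 = 11/8 ≈ 1.3750)
k(a) = 1 - (-2 + a)*(3 + a)/3 (k(a) = 1 - (a + 3)*(a - 2)/3 = 1 - (3 + a)*(-2 + a)/3 = 1 - (-2 + a)*(3 + a)/3)
O(S) = 11*√S/8
(k(1)*O(-3))*(-28) = ((3 - ⅓*1 - ⅓*1²)*(11*√(-3)/8))*(-28) = ((3 - ⅓ - ⅓*1)*(11*(I*√3)/8))*(-28) = ((3 - ⅓ - ⅓)*(11*I*√3/8))*(-28) = (7*(11*I*√3/8)/3)*(-28) = (77*I*√3/24)*(-28) = -539*I*√3/6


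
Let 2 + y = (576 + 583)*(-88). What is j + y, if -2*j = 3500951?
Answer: -3704939/2 ≈ -1.8525e+6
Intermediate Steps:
j = -3500951/2 (j = -½*3500951 = -3500951/2 ≈ -1.7505e+6)
y = -101994 (y = -2 + (576 + 583)*(-88) = -2 + 1159*(-88) = -2 - 101992 = -101994)
j + y = -3500951/2 - 101994 = -3704939/2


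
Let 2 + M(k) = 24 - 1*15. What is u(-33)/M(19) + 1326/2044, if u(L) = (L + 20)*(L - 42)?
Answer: 143013/1022 ≈ 139.93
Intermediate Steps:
u(L) = (-42 + L)*(20 + L) (u(L) = (20 + L)*(-42 + L) = (-42 + L)*(20 + L))
M(k) = 7 (M(k) = -2 + (24 - 1*15) = -2 + (24 - 15) = -2 + 9 = 7)
u(-33)/M(19) + 1326/2044 = (-840 + (-33)² - 22*(-33))/7 + 1326/2044 = (-840 + 1089 + 726)*(⅐) + 1326*(1/2044) = 975*(⅐) + 663/1022 = 975/7 + 663/1022 = 143013/1022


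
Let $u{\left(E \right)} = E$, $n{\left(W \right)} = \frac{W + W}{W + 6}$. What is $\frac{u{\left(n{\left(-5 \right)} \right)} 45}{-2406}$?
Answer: $\frac{75}{401} \approx 0.18703$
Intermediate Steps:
$n{\left(W \right)} = \frac{2 W}{6 + W}$
$\frac{u{\left(n{\left(-5 \right)} \right)} 45}{-2406} = \frac{2 \left(-5\right) \frac{1}{6 - 5} \cdot 45}{-2406} = 2 \left(-5\right) 1^{-1} \cdot 45 \left(- \frac{1}{2406}\right) = 2 \left(-5\right) 1 \cdot 45 \left(- \frac{1}{2406}\right) = \left(-10\right) 45 \left(- \frac{1}{2406}\right) = \left(-450\right) \left(- \frac{1}{2406}\right) = \frac{75}{401}$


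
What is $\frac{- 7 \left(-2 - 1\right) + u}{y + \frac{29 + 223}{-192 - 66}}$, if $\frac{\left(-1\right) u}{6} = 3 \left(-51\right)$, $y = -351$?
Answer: $- \frac{13459}{5045} \approx -2.6678$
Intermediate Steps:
$u = 918$ ($u = - 6 \cdot 3 \left(-51\right) = \left(-6\right) \left(-153\right) = 918$)
$\frac{- 7 \left(-2 - 1\right) + u}{y + \frac{29 + 223}{-192 - 66}} = \frac{- 7 \left(-2 - 1\right) + 918}{-351 + \frac{29 + 223}{-192 - 66}} = \frac{\left(-7\right) \left(-3\right) + 918}{-351 + \frac{252}{-258}} = \frac{21 + 918}{-351 + 252 \left(- \frac{1}{258}\right)} = \frac{939}{-351 - \frac{42}{43}} = \frac{939}{- \frac{15135}{43}} = 939 \left(- \frac{43}{15135}\right) = - \frac{13459}{5045}$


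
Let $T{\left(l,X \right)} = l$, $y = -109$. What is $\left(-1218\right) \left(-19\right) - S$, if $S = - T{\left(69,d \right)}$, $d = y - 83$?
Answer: $23211$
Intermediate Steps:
$d = -192$ ($d = -109 - 83 = -192$)
$S = -69$ ($S = \left(-1\right) 69 = -69$)
$\left(-1218\right) \left(-19\right) - S = \left(-1218\right) \left(-19\right) - -69 = 23142 + 69 = 23211$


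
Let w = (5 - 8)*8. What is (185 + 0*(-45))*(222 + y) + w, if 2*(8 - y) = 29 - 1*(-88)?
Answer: 63407/2 ≈ 31704.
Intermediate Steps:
y = -101/2 (y = 8 - (29 - 1*(-88))/2 = 8 - (29 + 88)/2 = 8 - 1/2*117 = 8 - 117/2 = -101/2 ≈ -50.500)
w = -24 (w = -3*8 = -24)
(185 + 0*(-45))*(222 + y) + w = (185 + 0*(-45))*(222 - 101/2) - 24 = (185 + 0)*(343/2) - 24 = 185*(343/2) - 24 = 63455/2 - 24 = 63407/2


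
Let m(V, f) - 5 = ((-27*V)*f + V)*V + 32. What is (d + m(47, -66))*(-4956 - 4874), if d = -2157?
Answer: -38696060410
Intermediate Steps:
m(V, f) = 37 + V*(V - 27*V*f) (m(V, f) = 5 + (((-27*V)*f + V)*V + 32) = 5 + ((-27*V*f + V)*V + 32) = 5 + ((V - 27*V*f)*V + 32) = 5 + (V*(V - 27*V*f) + 32) = 5 + (32 + V*(V - 27*V*f)) = 37 + V*(V - 27*V*f))
(d + m(47, -66))*(-4956 - 4874) = (-2157 + (37 + 47² - 27*(-66)*47²))*(-4956 - 4874) = (-2157 + (37 + 2209 - 27*(-66)*2209))*(-9830) = (-2157 + (37 + 2209 + 3936438))*(-9830) = (-2157 + 3938684)*(-9830) = 3936527*(-9830) = -38696060410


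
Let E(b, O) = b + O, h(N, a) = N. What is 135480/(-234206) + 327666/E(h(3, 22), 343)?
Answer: 19173616779/20258819 ≈ 946.43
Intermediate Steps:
E(b, O) = O + b
135480/(-234206) + 327666/E(h(3, 22), 343) = 135480/(-234206) + 327666/(343 + 3) = 135480*(-1/234206) + 327666/346 = -67740/117103 + 327666*(1/346) = -67740/117103 + 163833/173 = 19173616779/20258819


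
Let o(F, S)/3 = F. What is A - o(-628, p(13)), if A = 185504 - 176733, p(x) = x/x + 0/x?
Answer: 10655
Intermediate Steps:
p(x) = 1 (p(x) = 1 + 0 = 1)
o(F, S) = 3*F
A = 8771
A - o(-628, p(13)) = 8771 - 3*(-628) = 8771 - 1*(-1884) = 8771 + 1884 = 10655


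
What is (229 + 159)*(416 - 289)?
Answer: 49276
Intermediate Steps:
(229 + 159)*(416 - 289) = 388*127 = 49276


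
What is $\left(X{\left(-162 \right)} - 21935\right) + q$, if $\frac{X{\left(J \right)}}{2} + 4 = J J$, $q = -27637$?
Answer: $2908$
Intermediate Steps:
$X{\left(J \right)} = -8 + 2 J^{2}$ ($X{\left(J \right)} = -8 + 2 J J = -8 + 2 J^{2}$)
$\left(X{\left(-162 \right)} - 21935\right) + q = \left(\left(-8 + 2 \left(-162\right)^{2}\right) - 21935\right) - 27637 = \left(\left(-8 + 2 \cdot 26244\right) - 21935\right) - 27637 = \left(\left(-8 + 52488\right) - 21935\right) - 27637 = \left(52480 - 21935\right) - 27637 = 30545 - 27637 = 2908$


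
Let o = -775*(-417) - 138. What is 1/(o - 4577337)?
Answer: -1/4254300 ≈ -2.3506e-7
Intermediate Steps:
o = 323037 (o = 323175 - 138 = 323037)
1/(o - 4577337) = 1/(323037 - 4577337) = 1/(-4254300) = -1/4254300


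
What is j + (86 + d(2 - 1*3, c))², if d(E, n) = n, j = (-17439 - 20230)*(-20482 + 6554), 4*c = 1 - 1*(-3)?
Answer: 524661401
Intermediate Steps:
c = 1 (c = (1 - 1*(-3))/4 = (1 + 3)/4 = (¼)*4 = 1)
j = 524653832 (j = -37669*(-13928) = 524653832)
j + (86 + d(2 - 1*3, c))² = 524653832 + (86 + 1)² = 524653832 + 87² = 524653832 + 7569 = 524661401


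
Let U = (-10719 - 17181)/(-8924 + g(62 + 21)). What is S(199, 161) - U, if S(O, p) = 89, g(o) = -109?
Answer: 258679/3011 ≈ 85.911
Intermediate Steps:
U = 9300/3011 (U = (-10719 - 17181)/(-8924 - 109) = -27900/(-9033) = -27900*(-1/9033) = 9300/3011 ≈ 3.0887)
S(199, 161) - U = 89 - 1*9300/3011 = 89 - 9300/3011 = 258679/3011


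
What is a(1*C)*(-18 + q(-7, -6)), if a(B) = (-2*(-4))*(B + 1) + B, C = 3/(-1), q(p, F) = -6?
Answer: 456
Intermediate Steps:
C = -3 (C = 3*(-1) = -3)
a(B) = 8 + 9*B (a(B) = 8*(1 + B) + B = (8 + 8*B) + B = 8 + 9*B)
a(1*C)*(-18 + q(-7, -6)) = (8 + 9*(1*(-3)))*(-18 - 6) = (8 + 9*(-3))*(-24) = (8 - 27)*(-24) = -19*(-24) = 456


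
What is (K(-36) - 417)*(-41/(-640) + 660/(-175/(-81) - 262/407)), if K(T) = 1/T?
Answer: -209090718886999/1152069120 ≈ -1.8149e+5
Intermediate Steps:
(K(-36) - 417)*(-41/(-640) + 660/(-175/(-81) - 262/407)) = (1/(-36) - 417)*(-41/(-640) + 660/(-175/(-81) - 262/407)) = (-1/36 - 417)*(-41*(-1/640) + 660/(-175*(-1/81) - 262*1/407)) = -15013*(41/640 + 660/(175/81 - 262/407))/36 = -15013*(41/640 + 660/(50003/32967))/36 = -15013*(41/640 + 660*(32967/50003))/36 = -15013*(41/640 + 21758220/50003)/36 = -15013/36*13927310923/32001920 = -209090718886999/1152069120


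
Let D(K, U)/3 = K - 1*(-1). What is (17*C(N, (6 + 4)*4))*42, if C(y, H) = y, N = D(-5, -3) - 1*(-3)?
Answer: -6426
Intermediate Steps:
D(K, U) = 3 + 3*K (D(K, U) = 3*(K - 1*(-1)) = 3*(K + 1) = 3*(1 + K) = 3 + 3*K)
N = -9 (N = (3 + 3*(-5)) - 1*(-3) = (3 - 15) + 3 = -12 + 3 = -9)
(17*C(N, (6 + 4)*4))*42 = (17*(-9))*42 = -153*42 = -6426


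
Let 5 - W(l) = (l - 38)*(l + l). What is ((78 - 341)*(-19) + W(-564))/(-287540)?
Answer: 337027/143770 ≈ 2.3442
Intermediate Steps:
W(l) = 5 - 2*l*(-38 + l) (W(l) = 5 - (l - 38)*(l + l) = 5 - (-38 + l)*2*l = 5 - 2*l*(-38 + l))
((78 - 341)*(-19) + W(-564))/(-287540) = ((78 - 341)*(-19) + (5 - 2*(-564)**2 + 76*(-564)))/(-287540) = (-263*(-19) + (5 - 2*318096 - 42864))*(-1/287540) = (4997 + (5 - 636192 - 42864))*(-1/287540) = (4997 - 679051)*(-1/287540) = -674054*(-1/287540) = 337027/143770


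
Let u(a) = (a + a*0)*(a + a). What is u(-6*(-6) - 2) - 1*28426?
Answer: -26114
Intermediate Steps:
u(a) = 2*a**2 (u(a) = (a + 0)*(2*a) = a*(2*a) = 2*a**2)
u(-6*(-6) - 2) - 1*28426 = 2*(-6*(-6) - 2)**2 - 1*28426 = 2*(36 - 2)**2 - 28426 = 2*34**2 - 28426 = 2*1156 - 28426 = 2312 - 28426 = -26114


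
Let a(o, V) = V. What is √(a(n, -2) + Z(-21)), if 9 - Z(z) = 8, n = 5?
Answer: I ≈ 1.0*I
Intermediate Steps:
Z(z) = 1 (Z(z) = 9 - 1*8 = 9 - 8 = 1)
√(a(n, -2) + Z(-21)) = √(-2 + 1) = √(-1) = I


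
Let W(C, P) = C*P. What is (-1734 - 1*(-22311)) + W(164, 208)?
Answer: 54689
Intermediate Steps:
(-1734 - 1*(-22311)) + W(164, 208) = (-1734 - 1*(-22311)) + 164*208 = (-1734 + 22311) + 34112 = 20577 + 34112 = 54689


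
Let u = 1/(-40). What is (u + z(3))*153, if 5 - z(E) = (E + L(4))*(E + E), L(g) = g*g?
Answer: -667233/40 ≈ -16681.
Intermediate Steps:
u = -1/40 ≈ -0.025000
L(g) = g²
z(E) = 5 - 2*E*(16 + E) (z(E) = 5 - (E + 4²)*(E + E) = 5 - (E + 16)*2*E = 5 - (16 + E)*2*E = 5 - 2*E*(16 + E))
(u + z(3))*153 = (-1/40 + (5 - 32*3 - 2*3²))*153 = (-1/40 + (5 - 96 - 2*9))*153 = (-1/40 + (5 - 96 - 18))*153 = (-1/40 - 109)*153 = -4361/40*153 = -667233/40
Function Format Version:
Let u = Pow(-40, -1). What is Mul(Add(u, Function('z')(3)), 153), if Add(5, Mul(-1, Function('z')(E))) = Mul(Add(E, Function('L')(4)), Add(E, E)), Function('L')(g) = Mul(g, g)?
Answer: Rational(-667233, 40) ≈ -16681.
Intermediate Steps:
u = Rational(-1, 40) ≈ -0.025000
Function('L')(g) = Pow(g, 2)
Function('z')(E) = Add(5, Mul(-2, E, Add(16, E))) (Function('z')(E) = Add(5, Mul(-1, Mul(Add(E, Pow(4, 2)), Add(E, E)))) = Add(5, Mul(-1, Mul(Add(E, 16), Mul(2, E)))) = Add(5, Mul(-1, Mul(Add(16, E), Mul(2, E)))) = Add(5, Mul(-1, Mul(2, E, Add(16, E)))) = Add(5, Mul(-2, E, Add(16, E))))
Mul(Add(u, Function('z')(3)), 153) = Mul(Add(Rational(-1, 40), Add(5, Mul(-32, 3), Mul(-2, Pow(3, 2)))), 153) = Mul(Add(Rational(-1, 40), Add(5, -96, Mul(-2, 9))), 153) = Mul(Add(Rational(-1, 40), Add(5, -96, -18)), 153) = Mul(Add(Rational(-1, 40), -109), 153) = Mul(Rational(-4361, 40), 153) = Rational(-667233, 40)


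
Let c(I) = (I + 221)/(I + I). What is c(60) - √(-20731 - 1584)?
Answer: 281/120 - I*√22315 ≈ 2.3417 - 149.38*I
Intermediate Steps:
c(I) = (221 + I)/(2*I) (c(I) = (221 + I)/((2*I)) = (221 + I)*(1/(2*I)) = (221 + I)/(2*I))
c(60) - √(-20731 - 1584) = (½)*(221 + 60)/60 - √(-20731 - 1584) = (½)*(1/60)*281 - √(-22315) = 281/120 - I*√22315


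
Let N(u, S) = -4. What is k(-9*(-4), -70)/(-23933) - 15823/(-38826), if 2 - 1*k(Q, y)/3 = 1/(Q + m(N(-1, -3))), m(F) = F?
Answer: 865057241/2123937504 ≈ 0.40729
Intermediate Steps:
k(Q, y) = 6 - 3/(-4 + Q) (k(Q, y) = 6 - 3/(Q - 4) = 6 - 3/(-4 + Q))
k(-9*(-4), -70)/(-23933) - 15823/(-38826) = (3*(-9 + 2*(-9*(-4)))/(-4 - 9*(-4)))/(-23933) - 15823/(-38826) = (3*(-9 + 2*36)/(-4 + 36))*(-1/23933) - 15823*(-1/38826) = (3*(-9 + 72)/32)*(-1/23933) + 15823/38826 = (3*(1/32)*63)*(-1/23933) + 15823/38826 = (189/32)*(-1/23933) + 15823/38826 = -27/109408 + 15823/38826 = 865057241/2123937504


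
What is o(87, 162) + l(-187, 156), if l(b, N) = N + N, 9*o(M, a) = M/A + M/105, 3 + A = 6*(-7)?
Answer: 294724/945 ≈ 311.88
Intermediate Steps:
A = -45 (A = -3 + 6*(-7) = -3 - 42 = -45)
o(M, a) = -4*M/2835 (o(M, a) = (M/(-45) + M/105)/9 = (M*(-1/45) + M*(1/105))/9 = (-M/45 + M/105)/9 = (-4*M/315)/9 = -4*M/2835)
l(b, N) = 2*N
o(87, 162) + l(-187, 156) = -4/2835*87 + 2*156 = -116/945 + 312 = 294724/945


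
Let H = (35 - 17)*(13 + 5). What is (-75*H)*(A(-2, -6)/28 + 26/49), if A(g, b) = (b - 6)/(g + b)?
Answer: -1391175/98 ≈ -14196.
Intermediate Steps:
H = 324 (H = 18*18 = 324)
A(g, b) = (-6 + b)/(b + g)
(-75*H)*(A(-2, -6)/28 + 26/49) = (-75*324)*(((-6 - 6)/(-6 - 2))/28 + 26/49) = -24300*((-12/(-8))*(1/28) + 26*(1/49)) = -24300*(-⅛*(-12)*(1/28) + 26/49) = -24300*((3/2)*(1/28) + 26/49) = -24300*(3/56 + 26/49) = -24300*229/392 = -1391175/98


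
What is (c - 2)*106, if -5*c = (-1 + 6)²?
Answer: -742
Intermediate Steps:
c = -5 (c = -(-1 + 6)²/5 = -⅕*5² = -⅕*25 = -5)
(c - 2)*106 = (-5 - 2)*106 = -7*106 = -742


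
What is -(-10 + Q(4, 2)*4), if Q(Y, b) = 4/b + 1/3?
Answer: ⅔ ≈ 0.66667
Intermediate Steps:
Q(Y, b) = ⅓ + 4/b (Q(Y, b) = 4/b + 1*(⅓) = 4/b + ⅓ = ⅓ + 4/b)
-(-10 + Q(4, 2)*4) = -(-10 + ((⅓)*(12 + 2)/2)*4) = -(-10 + ((⅓)*(½)*14)*4) = -(-10 + (7/3)*4) = -(-10 + 28/3) = -1*(-⅔) = ⅔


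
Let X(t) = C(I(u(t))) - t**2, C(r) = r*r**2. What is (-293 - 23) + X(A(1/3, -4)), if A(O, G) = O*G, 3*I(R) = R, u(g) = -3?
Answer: -2869/9 ≈ -318.78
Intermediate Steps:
I(R) = R/3
C(r) = r**3
A(O, G) = G*O
X(t) = -1 - t**2 (X(t) = ((1/3)*(-3))**3 - t**2 = (-1)**3 - t**2 = -1 - t**2)
(-293 - 23) + X(A(1/3, -4)) = (-293 - 23) + (-1 - (-4/3)**2) = -316 + (-1 - (-4*1/3)**2) = -316 + (-1 - (-4/3)**2) = -316 + (-1 - 1*16/9) = -316 + (-1 - 16/9) = -316 - 25/9 = -2869/9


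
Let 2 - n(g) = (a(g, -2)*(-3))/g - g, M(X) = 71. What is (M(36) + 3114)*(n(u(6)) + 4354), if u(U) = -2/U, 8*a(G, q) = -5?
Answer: 333377135/24 ≈ 1.3891e+7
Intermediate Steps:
a(G, q) = -5/8 (a(G, q) = (1/8)*(-5) = -5/8)
n(g) = 2 + g - 15/(8*g) (n(g) = 2 - ((-5/8*(-3))/g - g) = 2 - (15/(8*g) - g) = 2 - (-g + 15/(8*g)) = 2 + (g - 15/(8*g)) = 2 + g - 15/(8*g))
(M(36) + 3114)*(n(u(6)) + 4354) = (71 + 3114)*((2 - 2/6 - 15/(8*((-2/6)))) + 4354) = 3185*((2 - 2*1/6 - 15/(8*((-2*1/6)))) + 4354) = 3185*((2 - 1/3 - 15/(8*(-1/3))) + 4354) = 3185*((2 - 1/3 - 15/8*(-3)) + 4354) = 3185*((2 - 1/3 + 45/8) + 4354) = 3185*(175/24 + 4354) = 3185*(104671/24) = 333377135/24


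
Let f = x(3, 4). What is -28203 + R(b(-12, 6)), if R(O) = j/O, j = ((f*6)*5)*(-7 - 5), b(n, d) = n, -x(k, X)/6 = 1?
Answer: -28383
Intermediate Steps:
x(k, X) = -6 (x(k, X) = -6*1 = -6)
f = -6
j = 2160 (j = (-6*6*5)*(-7 - 5) = -36*5*(-12) = -180*(-12) = 2160)
R(O) = 2160/O
-28203 + R(b(-12, 6)) = -28203 + 2160/(-12) = -28203 + 2160*(-1/12) = -28203 - 180 = -28383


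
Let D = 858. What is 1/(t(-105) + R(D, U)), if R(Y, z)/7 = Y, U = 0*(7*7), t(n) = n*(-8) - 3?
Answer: 1/6843 ≈ 0.00014613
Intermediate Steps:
t(n) = -3 - 8*n (t(n) = -8*n - 3 = -3 - 8*n)
U = 0 (U = 0*49 = 0)
R(Y, z) = 7*Y
1/(t(-105) + R(D, U)) = 1/((-3 - 8*(-105)) + 7*858) = 1/((-3 + 840) + 6006) = 1/(837 + 6006) = 1/6843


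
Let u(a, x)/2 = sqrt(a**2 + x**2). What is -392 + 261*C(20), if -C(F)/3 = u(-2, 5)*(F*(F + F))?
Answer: -392 - 1252800*sqrt(29) ≈ -6.7469e+6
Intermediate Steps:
u(a, x) = 2*sqrt(a**2 + x**2)
C(F) = -12*sqrt(29)*F**2 (C(F) = -3*2*sqrt((-2)**2 + 5**2)*F*(F + F) = -3*2*sqrt(4 + 25)*F*(2*F) = -3*2*sqrt(29)*2*F**2 = -12*sqrt(29)*F**2)
-392 + 261*C(20) = -392 + 261*(-12*sqrt(29)*20**2) = -392 + 261*(-12*sqrt(29)*400) = -392 + 261*(-4800*sqrt(29)) = -392 - 1252800*sqrt(29)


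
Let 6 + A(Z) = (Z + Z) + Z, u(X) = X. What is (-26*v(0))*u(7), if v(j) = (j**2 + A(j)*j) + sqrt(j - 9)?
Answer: -546*I ≈ -546.0*I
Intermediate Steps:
A(Z) = -6 + 3*Z (A(Z) = -6 + ((Z + Z) + Z) = -6 + (2*Z + Z) = -6 + 3*Z)
v(j) = j**2 + sqrt(-9 + j) + j*(-6 + 3*j) (v(j) = (j**2 + (-6 + 3*j)*j) + sqrt(j - 9) = (j**2 + j*(-6 + 3*j)) + sqrt(-9 + j) = j**2 + sqrt(-9 + j) + j*(-6 + 3*j))
(-26*v(0))*u(7) = -26*(sqrt(-9 + 0) - 6*0 + 4*0**2)*7 = -26*(sqrt(-9) + 0 + 4*0)*7 = -26*(3*I + 0 + 0)*7 = -78*I*7 = -546*I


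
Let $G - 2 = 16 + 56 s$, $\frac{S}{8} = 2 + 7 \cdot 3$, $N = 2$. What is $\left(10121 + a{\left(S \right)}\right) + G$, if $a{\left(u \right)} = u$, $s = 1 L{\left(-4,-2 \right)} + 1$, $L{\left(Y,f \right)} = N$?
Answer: $10491$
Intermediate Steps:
$L{\left(Y,f \right)} = 2$
$s = 3$ ($s = 1 \cdot 2 + 1 = 2 + 1 = 3$)
$S = 184$ ($S = 8 \left(2 + 7 \cdot 3\right) = 8 \left(2 + 21\right) = 8 \cdot 23 = 184$)
$G = 186$ ($G = 2 + \left(16 + 56 \cdot 3\right) = 2 + \left(16 + 168\right) = 2 + 184 = 186$)
$\left(10121 + a{\left(S \right)}\right) + G = \left(10121 + 184\right) + 186 = 10305 + 186 = 10491$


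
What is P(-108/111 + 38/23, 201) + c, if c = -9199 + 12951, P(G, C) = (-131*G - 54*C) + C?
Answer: -5948469/851 ≈ -6990.0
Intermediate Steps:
P(G, C) = -131*G - 53*C
c = 3752
P(-108/111 + 38/23, 201) + c = (-131*(-108/111 + 38/23) - 53*201) + 3752 = (-131*(-108*1/111 + 38*(1/23)) - 10653) + 3752 = (-131*(-36/37 + 38/23) - 10653) + 3752 = (-131*578/851 - 10653) + 3752 = (-75718/851 - 10653) + 3752 = -9141421/851 + 3752 = -5948469/851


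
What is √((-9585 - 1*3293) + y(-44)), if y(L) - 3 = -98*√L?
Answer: √(-12875 - 196*I*√11) ≈ 2.8636 - 113.5*I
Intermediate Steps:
y(L) = 3 - 98*√L
√((-9585 - 1*3293) + y(-44)) = √((-9585 - 1*3293) + (3 - 196*I*√11)) = √((-9585 - 3293) + (3 - 196*I*√11)) = √(-12878 + (3 - 196*I*√11)) = √(-12875 - 196*I*√11)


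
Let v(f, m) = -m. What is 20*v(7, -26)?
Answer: 520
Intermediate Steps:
20*v(7, -26) = 20*(-1*(-26)) = 20*26 = 520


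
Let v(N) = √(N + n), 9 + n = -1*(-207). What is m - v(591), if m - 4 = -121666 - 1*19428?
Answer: -141090 - √789 ≈ -1.4112e+5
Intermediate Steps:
n = 198 (n = -9 - 1*(-207) = -9 + 207 = 198)
v(N) = √(198 + N) (v(N) = √(N + 198) = √(198 + N))
m = -141090 (m = 4 + (-121666 - 1*19428) = 4 + (-121666 - 19428) = 4 - 141094 = -141090)
m - v(591) = -141090 - √(198 + 591) = -141090 - √789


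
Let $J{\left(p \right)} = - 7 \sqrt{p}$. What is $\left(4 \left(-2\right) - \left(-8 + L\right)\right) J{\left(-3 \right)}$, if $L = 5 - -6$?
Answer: $77 i \sqrt{3} \approx 133.37 i$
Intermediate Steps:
$L = 11$ ($L = 5 + 6 = 11$)
$\left(4 \left(-2\right) - \left(-8 + L\right)\right) J{\left(-3 \right)} = \left(4 \left(-2\right) + \left(8 - 11\right)\right) \left(- 7 \sqrt{-3}\right) = \left(-8 + \left(8 - 11\right)\right) \left(- 7 i \sqrt{3}\right) = \left(-8 - 3\right) \left(- 7 i \sqrt{3}\right) = - 11 \left(- 7 i \sqrt{3}\right) = 77 i \sqrt{3}$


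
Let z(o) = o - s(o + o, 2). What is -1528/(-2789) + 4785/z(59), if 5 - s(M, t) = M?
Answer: 13608181/479708 ≈ 28.368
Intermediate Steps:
s(M, t) = 5 - M
z(o) = -5 + 3*o (z(o) = o - (5 - (o + o)) = o - (5 - 2*o) = o + (-5 + 2*o) = -5 + 3*o)
-1528/(-2789) + 4785/z(59) = -1528/(-2789) + 4785/(-5 + 3*59) = -1528*(-1/2789) + 4785/(-5 + 177) = 1528/2789 + 4785/172 = 13608181/479708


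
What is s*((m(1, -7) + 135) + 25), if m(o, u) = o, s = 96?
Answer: 15456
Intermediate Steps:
s*((m(1, -7) + 135) + 25) = 96*((1 + 135) + 25) = 96*(136 + 25) = 96*161 = 15456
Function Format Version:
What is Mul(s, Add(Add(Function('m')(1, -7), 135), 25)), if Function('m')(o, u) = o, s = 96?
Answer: 15456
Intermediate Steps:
Mul(s, Add(Add(Function('m')(1, -7), 135), 25)) = Mul(96, Add(Add(1, 135), 25)) = Mul(96, Add(136, 25)) = Mul(96, 161) = 15456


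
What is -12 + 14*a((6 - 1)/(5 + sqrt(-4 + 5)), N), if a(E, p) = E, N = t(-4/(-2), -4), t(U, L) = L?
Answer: -1/3 ≈ -0.33333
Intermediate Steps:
N = -4
-12 + 14*a((6 - 1)/(5 + sqrt(-4 + 5)), N) = -12 + 14*((6 - 1)/(5 + sqrt(-4 + 5))) = -12 + 14*(5/(5 + sqrt(1))) = -12 + 14*(5/(5 + 1)) = -12 + 14*(5/6) = -12 + 35/3 = -1/3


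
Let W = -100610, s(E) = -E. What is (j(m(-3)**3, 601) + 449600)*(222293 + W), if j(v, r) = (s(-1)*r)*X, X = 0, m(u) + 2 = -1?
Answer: 54708676800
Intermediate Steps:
m(u) = -3 (m(u) = -2 - 1 = -3)
j(v, r) = 0 (j(v, r) = ((-1*(-1))*r)*0 = (1*r)*0 = r*0 = 0)
(j(m(-3)**3, 601) + 449600)*(222293 + W) = (0 + 449600)*(222293 - 100610) = 449600*121683 = 54708676800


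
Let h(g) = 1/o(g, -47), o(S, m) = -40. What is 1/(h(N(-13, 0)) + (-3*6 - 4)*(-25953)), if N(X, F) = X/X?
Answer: 40/22838639 ≈ 1.7514e-6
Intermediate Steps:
N(X, F) = 1
h(g) = -1/40 (h(g) = 1/(-40) = -1/40)
1/(h(N(-13, 0)) + (-3*6 - 4)*(-25953)) = 1/(-1/40 + (-3*6 - 4)*(-25953)) = 1/(-1/40 + (-18 - 4)*(-25953)) = 1/(-1/40 - 22*(-25953)) = 1/(-1/40 + 570966) = 1/(22838639/40) = 40/22838639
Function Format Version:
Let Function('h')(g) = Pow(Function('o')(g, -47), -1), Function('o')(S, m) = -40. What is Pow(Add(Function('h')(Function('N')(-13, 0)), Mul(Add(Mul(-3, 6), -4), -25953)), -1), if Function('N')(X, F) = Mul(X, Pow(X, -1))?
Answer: Rational(40, 22838639) ≈ 1.7514e-6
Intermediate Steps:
Function('N')(X, F) = 1
Function('h')(g) = Rational(-1, 40) (Function('h')(g) = Pow(-40, -1) = Rational(-1, 40))
Pow(Add(Function('h')(Function('N')(-13, 0)), Mul(Add(Mul(-3, 6), -4), -25953)), -1) = Pow(Add(Rational(-1, 40), Mul(Add(Mul(-3, 6), -4), -25953)), -1) = Pow(Add(Rational(-1, 40), Mul(Add(-18, -4), -25953)), -1) = Pow(Add(Rational(-1, 40), Mul(-22, -25953)), -1) = Pow(Add(Rational(-1, 40), 570966), -1) = Pow(Rational(22838639, 40), -1) = Rational(40, 22838639)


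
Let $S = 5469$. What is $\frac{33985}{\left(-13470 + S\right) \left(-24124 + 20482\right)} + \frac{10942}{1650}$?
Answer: $\frac{7592905667}{1144771650} \approx 6.6327$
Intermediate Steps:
$\frac{33985}{\left(-13470 + S\right) \left(-24124 + 20482\right)} + \frac{10942}{1650} = \frac{33985}{\left(-13470 + 5469\right) \left(-24124 + 20482\right)} + \frac{10942}{1650} = \frac{33985}{\left(-8001\right) \left(-3642\right)} + 10942 \cdot \frac{1}{1650} = \frac{33985}{29139642} + \frac{5471}{825} = 33985 \cdot \frac{1}{29139642} + \frac{5471}{825} = \frac{4855}{4162806} + \frac{5471}{825} = \frac{7592905667}{1144771650}$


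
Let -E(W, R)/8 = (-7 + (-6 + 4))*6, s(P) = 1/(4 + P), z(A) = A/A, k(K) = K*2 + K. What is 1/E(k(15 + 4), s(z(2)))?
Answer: 1/432 ≈ 0.0023148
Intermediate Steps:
k(K) = 3*K (k(K) = 2*K + K = 3*K)
z(A) = 1
E(W, R) = 432 (E(W, R) = -8*(-7 + (-6 + 4))*6 = -8*(-7 - 2)*6 = -(-72)*6 = -8*(-54) = 432)
1/E(k(15 + 4), s(z(2))) = 1/432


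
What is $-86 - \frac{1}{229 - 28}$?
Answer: $- \frac{17287}{201} \approx -86.005$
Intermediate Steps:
$-86 - \frac{1}{229 - 28} = -86 - \frac{1}{201} = - \frac{17287}{201}$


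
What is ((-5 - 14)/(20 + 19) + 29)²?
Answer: 1236544/1521 ≈ 812.98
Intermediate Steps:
((-5 - 14)/(20 + 19) + 29)² = (-19/39 + 29)² = (1112/39)² = 1236544/1521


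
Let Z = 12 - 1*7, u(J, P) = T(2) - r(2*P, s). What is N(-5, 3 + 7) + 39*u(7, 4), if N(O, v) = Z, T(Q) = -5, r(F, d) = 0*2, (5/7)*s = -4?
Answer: -190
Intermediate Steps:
s = -28/5 (s = (7/5)*(-4) = -28/5 ≈ -5.6000)
r(F, d) = 0
u(J, P) = -5 (u(J, P) = -5 - 1*0 = -5 + 0 = -5)
Z = 5 (Z = 12 - 7 = 5)
N(O, v) = 5
N(-5, 3 + 7) + 39*u(7, 4) = 5 + 39*(-5) = 5 - 195 = -190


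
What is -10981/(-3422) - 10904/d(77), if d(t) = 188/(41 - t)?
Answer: 7156117/3422 ≈ 2091.2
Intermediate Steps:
-10981/(-3422) - 10904/d(77) = -10981/(-3422) - 10904/((-188/(-41 + 77))) = -10981*(-1/3422) - 10904/((-188/36)) = 10981/3422 - 10904/((-188*1/36)) = 10981/3422 - 10904/(-47/9) = 10981/3422 - 10904*(-9/47) = 10981/3422 + 2088 = 7156117/3422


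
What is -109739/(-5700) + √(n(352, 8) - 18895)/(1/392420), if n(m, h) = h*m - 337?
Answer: 109739/5700 + 4709040*I*√114 ≈ 19.252 + 5.0279e+7*I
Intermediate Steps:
n(m, h) = -337 + h*m
-109739/(-5700) + √(n(352, 8) - 18895)/(1/392420) = -109739/(-5700) + √((-337 + 8*352) - 18895)/(1/392420) = -109739*(-1/5700) + √((-337 + 2816) - 18895)/(1/392420) = 109739/5700 + √(2479 - 18895)*392420 = 109739/5700 + √(-16416)*392420 = 109739/5700 + (12*I*√114)*392420 = 109739/5700 + 4709040*I*√114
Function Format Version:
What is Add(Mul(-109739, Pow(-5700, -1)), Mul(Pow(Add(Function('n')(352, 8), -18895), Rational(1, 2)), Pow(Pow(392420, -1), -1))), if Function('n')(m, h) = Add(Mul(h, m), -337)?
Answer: Add(Rational(109739, 5700), Mul(4709040, I, Pow(114, Rational(1, 2)))) ≈ Add(19.252, Mul(5.0279e+7, I))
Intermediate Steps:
Function('n')(m, h) = Add(-337, Mul(h, m))
Add(Mul(-109739, Pow(-5700, -1)), Mul(Pow(Add(Function('n')(352, 8), -18895), Rational(1, 2)), Pow(Pow(392420, -1), -1))) = Add(Mul(-109739, Pow(-5700, -1)), Mul(Pow(Add(Add(-337, Mul(8, 352)), -18895), Rational(1, 2)), Pow(Pow(392420, -1), -1))) = Add(Mul(-109739, Rational(-1, 5700)), Mul(Pow(Add(Add(-337, 2816), -18895), Rational(1, 2)), Pow(Rational(1, 392420), -1))) = Add(Rational(109739, 5700), Mul(Pow(Add(2479, -18895), Rational(1, 2)), 392420)) = Add(Rational(109739, 5700), Mul(Pow(-16416, Rational(1, 2)), 392420)) = Add(Rational(109739, 5700), Mul(Mul(12, I, Pow(114, Rational(1, 2))), 392420)) = Add(Rational(109739, 5700), Mul(4709040, I, Pow(114, Rational(1, 2))))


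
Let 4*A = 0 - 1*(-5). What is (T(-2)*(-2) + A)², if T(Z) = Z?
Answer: 441/16 ≈ 27.563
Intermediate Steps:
A = 5/4 (A = (0 - 1*(-5))/4 = (0 + 5)/4 = (¼)*5 = 5/4 ≈ 1.2500)
(T(-2)*(-2) + A)² = (-2*(-2) + 5/4)² = (4 + 5/4)² = (21/4)² = 441/16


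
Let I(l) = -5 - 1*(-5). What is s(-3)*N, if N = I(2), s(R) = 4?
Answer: 0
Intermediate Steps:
I(l) = 0 (I(l) = -5 + 5 = 0)
N = 0
s(-3)*N = 4*0 = 0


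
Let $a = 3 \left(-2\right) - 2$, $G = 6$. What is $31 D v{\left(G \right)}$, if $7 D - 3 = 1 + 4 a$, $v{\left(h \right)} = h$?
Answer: $-744$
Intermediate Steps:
$a = -8$ ($a = -6 - 2 = -8$)
$D = -4$ ($D = \frac{3}{7} + \frac{1 + 4 \left(-8\right)}{7} = \frac{3}{7} + \frac{1 - 32}{7} = \frac{3}{7} + \frac{1}{7} \left(-31\right) = \frac{3}{7} - \frac{31}{7} = -4$)
$31 D v{\left(G \right)} = 31 \left(-4\right) 6 = \left(-124\right) 6 = -744$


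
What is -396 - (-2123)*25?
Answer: 52679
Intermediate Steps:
-396 - (-2123)*25 = -396 - 193*(-275) = -396 + 53075 = 52679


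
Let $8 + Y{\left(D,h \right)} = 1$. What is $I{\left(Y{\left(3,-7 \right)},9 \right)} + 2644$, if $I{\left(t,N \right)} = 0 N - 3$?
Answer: $2641$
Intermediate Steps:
$Y{\left(D,h \right)} = -7$ ($Y{\left(D,h \right)} = -8 + 1 = -7$)
$I{\left(t,N \right)} = -3$ ($I{\left(t,N \right)} = 0 - 3 = -3$)
$I{\left(Y{\left(3,-7 \right)},9 \right)} + 2644 = -3 + 2644 = 2641$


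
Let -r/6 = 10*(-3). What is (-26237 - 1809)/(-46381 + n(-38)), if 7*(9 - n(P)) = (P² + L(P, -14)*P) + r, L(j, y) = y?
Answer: 14023/23340 ≈ 0.60081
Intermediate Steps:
r = 180 (r = -60*(-3) = -6*(-30) = 180)
n(P) = -117/7 + 2*P - P²/7 (n(P) = 9 - ((P² - 14*P) + 180)/7 = 9 - (180 + P² - 14*P)/7 = 9 + (-180/7 + 2*P - P²/7) = -117/7 + 2*P - P²/7)
(-26237 - 1809)/(-46381 + n(-38)) = (-26237 - 1809)/(-46381 + (-117/7 + 2*(-38) - ⅐*(-38)²)) = -28046/(-46381 + (-117/7 - 76 - ⅐*1444)) = -28046/(-46381 + (-117/7 - 76 - 1444/7)) = -28046/(-46381 - 299) = -28046/(-46680) = -28046*(-1/46680) = 14023/23340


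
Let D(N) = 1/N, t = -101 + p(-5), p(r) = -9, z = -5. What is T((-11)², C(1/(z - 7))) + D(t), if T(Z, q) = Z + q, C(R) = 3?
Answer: 13639/110 ≈ 123.99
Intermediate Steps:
t = -110 (t = -101 - 9 = -110)
T((-11)², C(1/(z - 7))) + D(t) = ((-11)² + 3) + 1/(-110) = (121 + 3) - 1/110 = 124 - 1/110 = 13639/110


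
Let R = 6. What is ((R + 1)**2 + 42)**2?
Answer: 8281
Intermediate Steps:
((R + 1)**2 + 42)**2 = ((6 + 1)**2 + 42)**2 = (7**2 + 42)**2 = (49 + 42)**2 = 91**2 = 8281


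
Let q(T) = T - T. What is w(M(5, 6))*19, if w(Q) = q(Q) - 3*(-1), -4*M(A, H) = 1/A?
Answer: 57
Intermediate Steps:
q(T) = 0
M(A, H) = -1/(4*A)
w(Q) = 3 (w(Q) = 0 - 3*(-1) = 0 + 3 = 3)
w(M(5, 6))*19 = 3*19 = 57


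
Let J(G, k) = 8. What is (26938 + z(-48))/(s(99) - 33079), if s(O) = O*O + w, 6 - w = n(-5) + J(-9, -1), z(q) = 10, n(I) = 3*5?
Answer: -26948/23295 ≈ -1.1568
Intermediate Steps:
n(I) = 15
w = -17 (w = 6 - (15 + 8) = 6 - 1*23 = 6 - 23 = -17)
s(O) = -17 + O**2 (s(O) = O*O - 17 = O**2 - 17 = -17 + O**2)
(26938 + z(-48))/(s(99) - 33079) = (26938 + 10)/((-17 + 99**2) - 33079) = 26948/((-17 + 9801) - 33079) = 26948/(9784 - 33079) = 26948/(-23295) = 26948*(-1/23295) = -26948/23295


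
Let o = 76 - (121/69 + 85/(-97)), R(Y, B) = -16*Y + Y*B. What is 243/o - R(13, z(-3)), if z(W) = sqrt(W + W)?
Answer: 106207967/502796 - 13*I*sqrt(6) ≈ 211.23 - 31.843*I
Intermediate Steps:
z(W) = sqrt(2)*sqrt(W) (z(W) = sqrt(2*W) = sqrt(2)*sqrt(W))
R(Y, B) = -16*Y + B*Y
o = 502796/6693 (o = 76 - (121*(1/69) + 85*(-1/97)) = 76 - (121/69 - 85/97) = 76 - 1*5872/6693 = 76 - 5872/6693 = 502796/6693 ≈ 75.123)
243/o - R(13, z(-3)) = 243/(502796/6693) - 13*(-16 + sqrt(2)*sqrt(-3)) = 243*(6693/502796) - 13*(-16 + sqrt(2)*(I*sqrt(3))) = 1626399/502796 - 13*(-16 + I*sqrt(6)) = 1626399/502796 - (-208 + 13*I*sqrt(6)) = 1626399/502796 + (208 - 13*I*sqrt(6)) = 106207967/502796 - 13*I*sqrt(6)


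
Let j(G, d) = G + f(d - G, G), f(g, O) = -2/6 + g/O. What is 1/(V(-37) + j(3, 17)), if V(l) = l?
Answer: -3/89 ≈ -0.033708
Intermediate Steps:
f(g, O) = -⅓ + g/O (f(g, O) = -2*⅙ + g/O = -⅓ + g/O)
j(G, d) = G + (d - 4*G/3)/G (j(G, d) = G + ((d - G) - G/3)/G = G + (d - 4*G/3)/G)
1/(V(-37) + j(3, 17)) = 1/(-37 + (-4/3 + 3 + 17/3)) = 1/(-37 + 22/3) = 1/(-89/3) = -3/89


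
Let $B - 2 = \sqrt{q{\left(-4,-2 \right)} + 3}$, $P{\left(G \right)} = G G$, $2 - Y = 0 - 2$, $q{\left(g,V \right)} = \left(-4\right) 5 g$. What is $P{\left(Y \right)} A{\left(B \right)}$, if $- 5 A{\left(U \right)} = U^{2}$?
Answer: $- \frac{1392}{5} - \frac{64 \sqrt{83}}{5} \approx -395.01$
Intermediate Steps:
$q{\left(g,V \right)} = - 20 g$
$Y = 4$ ($Y = 2 - \left(0 - 2\right) = 2 - -2 = 2 + 2 = 4$)
$P{\left(G \right)} = G^{2}$
$B = 2 + \sqrt{83}$ ($B = 2 + \sqrt{\left(-20\right) \left(-4\right) + 3} = 2 + \sqrt{80 + 3} = 2 + \sqrt{83} \approx 11.11$)
$A{\left(U \right)} = - \frac{U^{2}}{5}$
$P{\left(Y \right)} A{\left(B \right)} = 4^{2} \left(- \frac{\left(2 + \sqrt{83}\right)^{2}}{5}\right) = 16 \left(- \frac{\left(2 + \sqrt{83}\right)^{2}}{5}\right) = - \frac{16 \left(2 + \sqrt{83}\right)^{2}}{5}$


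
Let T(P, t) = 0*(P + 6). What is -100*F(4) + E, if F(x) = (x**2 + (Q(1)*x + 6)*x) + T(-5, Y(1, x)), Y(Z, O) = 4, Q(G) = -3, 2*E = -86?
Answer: 757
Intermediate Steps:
E = -43 (E = (1/2)*(-86) = -43)
T(P, t) = 0 (T(P, t) = 0*(6 + P) = 0)
F(x) = x**2 + x*(6 - 3*x) (F(x) = (x**2 + (-3*x + 6)*x) + 0 = (x**2 + (6 - 3*x)*x) + 0 = (x**2 + x*(6 - 3*x)) + 0 = x**2 + x*(6 - 3*x))
-100*F(4) + E = -200*4*(3 - 1*4) - 43 = -200*4*(3 - 4) - 43 = -200*4*(-1) - 43 = -100*(-8) - 43 = 800 - 43 = 757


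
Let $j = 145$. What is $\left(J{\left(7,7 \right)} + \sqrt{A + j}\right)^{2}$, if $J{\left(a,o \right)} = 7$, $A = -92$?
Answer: $\left(7 + \sqrt{53}\right)^{2} \approx 203.92$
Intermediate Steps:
$\left(J{\left(7,7 \right)} + \sqrt{A + j}\right)^{2} = \left(7 + \sqrt{-92 + 145}\right)^{2} = \left(7 + \sqrt{53}\right)^{2}$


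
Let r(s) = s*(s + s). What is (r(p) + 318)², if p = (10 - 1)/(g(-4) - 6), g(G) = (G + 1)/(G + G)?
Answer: 65254084/625 ≈ 1.0441e+5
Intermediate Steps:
g(G) = (1 + G)/(2*G) (g(G) = (1 + G)/((2*G)) = (1 + G)*(1/(2*G)) = (1 + G)/(2*G))
p = -8/5 (p = (10 - 1)/((½)*(1 - 4)/(-4) - 6) = 9/((½)*(-¼)*(-3) - 6) = 9/(3/8 - 6) = 9/(-45/8) = 9*(-8/45) = -8/5 ≈ -1.6000)
r(s) = 2*s² (r(s) = s*(2*s) = 2*s²)
(r(p) + 318)² = (2*(-8/5)² + 318)² = (2*(64/25) + 318)² = (128/25 + 318)² = (8078/25)² = 65254084/625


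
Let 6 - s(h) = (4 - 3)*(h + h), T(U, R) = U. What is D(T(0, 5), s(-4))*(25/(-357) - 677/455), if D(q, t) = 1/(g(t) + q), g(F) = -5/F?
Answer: 72304/16575 ≈ 4.3622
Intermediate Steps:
s(h) = 6 - 2*h (s(h) = 6 - (4 - 3)*(h + h) = 6 - 2*h)
D(q, t) = 1/(q - 5/t) (D(q, t) = 1/(-5/t + q) = 1/(q - 5/t))
D(T(0, 5), s(-4))*(25/(-357) - 677/455) = ((6 - 2*(-4))/(-5 + 0*(6 - 2*(-4))))*(25/(-357) - 677/455) = ((6 + 8)/(-5 + 0*(6 + 8)))*(25*(-1/357) - 677*1/455) = (14/(-5 + 0*14))*(-25/357 - 677/455) = (14/(-5 + 0))*(-36152/23205) = (14/(-5))*(-36152/23205) = (14*(-⅕))*(-36152/23205) = -14/5*(-36152/23205) = 72304/16575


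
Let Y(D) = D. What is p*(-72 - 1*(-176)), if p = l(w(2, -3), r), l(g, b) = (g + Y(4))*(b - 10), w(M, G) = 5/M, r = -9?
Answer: -12844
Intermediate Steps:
l(g, b) = (-10 + b)*(4 + g) (l(g, b) = (g + 4)*(b - 10) = (4 + g)*(-10 + b) = (-10 + b)*(4 + g))
p = -247/2 (p = -40 - 50/2 + 4*(-9) - 45/2 = -40 - 50/2 - 36 - 45/2 = -40 - 10*5/2 - 36 - 9*5/2 = -40 - 25 - 36 - 45/2 = -247/2 ≈ -123.50)
p*(-72 - 1*(-176)) = -247*(-72 - 1*(-176))/2 = -247*(-72 + 176)/2 = -247/2*104 = -12844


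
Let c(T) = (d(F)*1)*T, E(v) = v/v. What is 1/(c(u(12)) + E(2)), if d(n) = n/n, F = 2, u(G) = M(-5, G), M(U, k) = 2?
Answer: 1/3 ≈ 0.33333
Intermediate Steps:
u(G) = 2
E(v) = 1
d(n) = 1
c(T) = T (c(T) = (1*1)*T = 1*T = T)
1/(c(u(12)) + E(2)) = 1/(2 + 1) = 1/3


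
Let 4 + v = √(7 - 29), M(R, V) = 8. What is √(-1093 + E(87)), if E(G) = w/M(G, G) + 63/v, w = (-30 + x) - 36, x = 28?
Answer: √((-17816 + 4391*I*√22)/(4 - I*√22))/2 ≈ 0.117 - 33.232*I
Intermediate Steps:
w = -38 (w = (-30 + 28) - 36 = -2 - 36 = -38)
v = -4 + I*√22 (v = -4 + √(7 - 29) = -4 + √(-22) = -4 + I*√22 ≈ -4.0 + 4.6904*I)
E(G) = -19/4 + 63/(-4 + I*√22) (E(G) = -38/8 + 63/(-4 + I*√22) = -38*⅛ + 63/(-4 + I*√22) = -19/4 + 63/(-4 + I*√22))
√(-1093 + E(87)) = √(-1093 + (-865/76 - 63*I*√22/38)) = √(-83933/76 - 63*I*√22/38)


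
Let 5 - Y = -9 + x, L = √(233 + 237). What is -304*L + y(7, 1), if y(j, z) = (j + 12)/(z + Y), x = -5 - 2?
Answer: 19/22 - 304*√470 ≈ -6589.7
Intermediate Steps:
x = -7
L = √470 ≈ 21.679
Y = 21 (Y = 5 - (-9 - 7) = 5 - 1*(-16) = 5 + 16 = 21)
y(j, z) = (12 + j)/(21 + z) (y(j, z) = (j + 12)/(z + 21) = (12 + j)/(21 + z))
-304*L + y(7, 1) = -304*√470 + (12 + 7)/(21 + 1) = -304*√470 + 19/22 = 19/22 - 304*√470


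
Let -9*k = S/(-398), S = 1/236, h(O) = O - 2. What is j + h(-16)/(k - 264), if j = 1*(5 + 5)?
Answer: 2246945606/223172927 ≈ 10.068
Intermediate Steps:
h(O) = -2 + O
j = 10 (j = 1*10 = 10)
S = 1/236 ≈ 0.0042373
k = 1/845352 (k = -1/(2124*(-398)) = -(-1)/(2124*398) = -⅑*(-1/93928) = 1/845352 ≈ 1.1829e-6)
j + h(-16)/(k - 264) = 10 + (-2 - 16)/(1/845352 - 264) = 10 - 18/(-223172927/845352) = 10 - 845352/223172927*(-18) = 10 + 15216336/223172927 = 2246945606/223172927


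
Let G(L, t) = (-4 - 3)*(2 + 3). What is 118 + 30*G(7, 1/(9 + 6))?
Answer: -932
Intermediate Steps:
G(L, t) = -35 (G(L, t) = -7*5 = -35)
118 + 30*G(7, 1/(9 + 6)) = 118 + 30*(-35) = 118 - 1050 = -932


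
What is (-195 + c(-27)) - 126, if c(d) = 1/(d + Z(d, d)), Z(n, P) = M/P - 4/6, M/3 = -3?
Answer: -26325/82 ≈ -321.04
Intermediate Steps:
M = -9 (M = 3*(-3) = -9)
Z(n, P) = -⅔ - 9/P (Z(n, P) = -9/P - 4/6 = -9/P - 4*⅙ = -9/P - ⅔ = -⅔ - 9/P)
c(d) = 1/(-⅔ + d - 9/d) (c(d) = 1/(d + (-⅔ - 9/d)) = 1/(-⅔ + d - 9/d))
(-195 + c(-27)) - 126 = (-195 - 3*(-27)/(27 - 1*(-27)*(-2 + 3*(-27)))) - 126 = (-195 - 3*(-27)/(27 - 1*(-27)*(-2 - 81))) - 126 = (-195 - 3*(-27)/(27 - 1*(-27)*(-83))) - 126 = (-195 - 3*(-27)/(27 - 2241)) - 126 = (-195 - 3*(-27)/(-2214)) - 126 = (-195 - 3*(-27)*(-1/2214)) - 126 = (-195 - 3/82) - 126 = -15993/82 - 126 = -26325/82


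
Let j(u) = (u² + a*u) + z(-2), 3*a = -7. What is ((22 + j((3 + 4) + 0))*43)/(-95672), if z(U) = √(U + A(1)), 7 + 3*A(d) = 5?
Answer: -1763/71754 - 43*I*√6/143508 ≈ -0.02457 - 0.00073395*I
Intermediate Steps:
a = -7/3 (a = (⅓)*(-7) = -7/3 ≈ -2.3333)
A(d) = -⅔ (A(d) = -7/3 + (⅓)*5 = -7/3 + 5/3 = -⅔)
z(U) = √(-⅔ + U) (z(U) = √(U - ⅔) = √(-⅔ + U))
j(u) = u² - 7*u/3 + 2*I*√6/3 (j(u) = (u² - 7*u/3) + √(-6 + 9*(-2))/3 = (u² - 7*u/3) + √(-6 - 18)/3 = (u² - 7*u/3) + √(-24)/3 = (u² - 7*u/3) + (2*I*√6)/3 = (u² - 7*u/3) + 2*I*√6/3 = u² - 7*u/3 + 2*I*√6/3)
((22 + j((3 + 4) + 0))*43)/(-95672) = ((22 + (((3 + 4) + 0)² - 7*((3 + 4) + 0)/3 + 2*I*√6/3))*43)/(-95672) = ((22 + ((7 + 0)² - 7*(7 + 0)/3 + 2*I*√6/3))*43)*(-1/95672) = ((22 + (7² - 7/3*7 + 2*I*√6/3))*43)*(-1/95672) = ((22 + (49 - 49/3 + 2*I*√6/3))*43)*(-1/95672) = ((22 + (98/3 + 2*I*√6/3))*43)*(-1/95672) = ((164/3 + 2*I*√6/3)*43)*(-1/95672) = (7052/3 + 86*I*√6/3)*(-1/95672) = -1763/71754 - 43*I*√6/143508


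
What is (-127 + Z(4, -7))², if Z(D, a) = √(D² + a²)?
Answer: (127 - √65)² ≈ 14146.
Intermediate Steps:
(-127 + Z(4, -7))² = (-127 + √(4² + (-7)²))² = (-127 + √(16 + 49))² = (-127 + √65)²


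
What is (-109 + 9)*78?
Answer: -7800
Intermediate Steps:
(-109 + 9)*78 = -100*78 = -7800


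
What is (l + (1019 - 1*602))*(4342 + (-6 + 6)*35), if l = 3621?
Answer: 17532996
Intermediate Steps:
(l + (1019 - 1*602))*(4342 + (-6 + 6)*35) = (3621 + (1019 - 1*602))*(4342 + (-6 + 6)*35) = (3621 + (1019 - 602))*(4342 + 0*35) = (3621 + 417)*(4342 + 0) = 4038*4342 = 17532996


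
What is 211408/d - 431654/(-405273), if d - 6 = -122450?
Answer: -8206128002/12405811803 ≈ -0.66147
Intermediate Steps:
d = -122444 (d = 6 - 122450 = -122444)
211408/d - 431654/(-405273) = 211408/(-122444) - 431654/(-405273) = 211408*(-1/122444) - 431654*(-1/405273) = -52852/30611 + 431654/405273 = -8206128002/12405811803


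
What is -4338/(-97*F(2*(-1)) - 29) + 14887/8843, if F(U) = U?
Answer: -11968193/486365 ≈ -24.607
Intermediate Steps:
-4338/(-97*F(2*(-1)) - 29) + 14887/8843 = -4338/(-194*(-1) - 29) + 14887/8843 = -4338/(-97*(-2) - 29) + 14887*(1/8843) = -4338/(194 - 29) + 14887/8843 = -4338/165 + 14887/8843 = -4338*1/165 + 14887/8843 = -1446/55 + 14887/8843 = -11968193/486365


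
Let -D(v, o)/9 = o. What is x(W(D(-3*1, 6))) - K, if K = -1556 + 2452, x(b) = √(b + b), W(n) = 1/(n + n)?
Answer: -896 + I*√6/18 ≈ -896.0 + 0.13608*I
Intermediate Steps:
D(v, o) = -9*o
W(n) = 1/(2*n)
x(b) = √2*√b (x(b) = √(2*b) = √2*√b)
K = 896
x(W(D(-3*1, 6))) - K = √2*√(1/(2*((-9*6)))) - 1*896 = √2*√((½)/(-54)) - 896 = √2*√((½)*(-1/54)) - 896 = √2*√(-1/108) - 896 = √2*(I*√3/18) - 896 = I*√6/18 - 896 = -896 + I*√6/18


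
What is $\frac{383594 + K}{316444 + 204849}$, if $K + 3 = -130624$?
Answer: $\frac{252967}{521293} \approx 0.48527$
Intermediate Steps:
$K = -130627$ ($K = -3 - 130624 = -130627$)
$\frac{383594 + K}{316444 + 204849} = \frac{383594 - 130627}{316444 + 204849} = \frac{252967}{521293}$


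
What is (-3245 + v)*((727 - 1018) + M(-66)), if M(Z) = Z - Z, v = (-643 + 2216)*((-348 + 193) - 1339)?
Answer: 684812337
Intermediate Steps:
v = -2350062 (v = 1573*(-155 - 1339) = 1573*(-1494) = -2350062)
M(Z) = 0
(-3245 + v)*((727 - 1018) + M(-66)) = (-3245 - 2350062)*((727 - 1018) + 0) = -2353307*(-291 + 0) = -2353307*(-291) = 684812337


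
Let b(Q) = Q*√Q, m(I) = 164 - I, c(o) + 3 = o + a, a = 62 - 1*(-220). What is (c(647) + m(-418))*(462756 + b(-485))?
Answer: 697836048 - 731380*I*√485 ≈ 6.9784e+8 - 1.6107e+7*I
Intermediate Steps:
a = 282 (a = 62 + 220 = 282)
c(o) = 279 + o (c(o) = -3 + (o + 282) = -3 + (282 + o) = 279 + o)
b(Q) = Q^(3/2)
(c(647) + m(-418))*(462756 + b(-485)) = ((279 + 647) + (164 - 1*(-418)))*(462756 + (-485)^(3/2)) = (926 + (164 + 418))*(462756 - 485*I*√485) = (926 + 582)*(462756 - 485*I*√485) = 1508*(462756 - 485*I*√485) = 697836048 - 731380*I*√485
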